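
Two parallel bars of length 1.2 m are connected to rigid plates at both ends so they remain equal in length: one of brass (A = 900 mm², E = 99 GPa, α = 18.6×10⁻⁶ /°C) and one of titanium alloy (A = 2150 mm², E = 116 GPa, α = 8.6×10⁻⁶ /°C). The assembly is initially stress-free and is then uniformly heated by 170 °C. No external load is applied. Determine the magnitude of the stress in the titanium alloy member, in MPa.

σ ≈ 51.9 MPa (tensile)

Equilibrium of a rigid end plate with no external load gives equal and opposite internal forces ±P in the two members. Since α_{brass} > α_{titanium alloy}, heating drives the brass into compression and the titanium alloy into tension.
Setting the final lengths equal and cancelling L: (α₁ − α₂)ΔT = P/(A₁E₁) + P/(A₂E₂).
|α₁ − α₂|·ΔT = 10×10⁻⁶ × 170 = 0.0017.
1/(A₁E₁) + 1/(A₂E₂) = 1/(900×99×10³) + 1/(2150×116×10³) = 1.523×10⁻⁸ N⁻¹.
So P = 0.0017 / 1.523×10⁻⁸ = 111.6 kN.
σ_{titanium alloy} = P/A₂ = 111600/2150 = 51.91 MPa, tensile.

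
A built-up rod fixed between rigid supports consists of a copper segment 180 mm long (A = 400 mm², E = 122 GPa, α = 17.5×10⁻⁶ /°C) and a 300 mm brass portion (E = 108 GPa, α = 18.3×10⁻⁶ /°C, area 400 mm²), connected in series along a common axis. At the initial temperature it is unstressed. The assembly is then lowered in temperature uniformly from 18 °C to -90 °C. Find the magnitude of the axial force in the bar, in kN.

If the supports were absent, the total length change would be Σ αᵢΔT Lᵢ = 17.5×10⁻⁶×108×180 + 18.3×10⁻⁶×108×300 = 0.9331 mm.
Since the ends are fixed, an axial force P builds up, equal in every segment, with P · Σ Lᵢ/(AᵢEᵢ) = δ_free.
Σ Lᵢ/(AᵢEᵢ) = 180/(400×122×10³) + 300/(400×108×10³) = 1.063×10⁻⁵ mm/N.
So P = 0.9331 / 1.063×10⁻⁵ = 87.76 kN, tensile.

P ≈ 87.8 kN (tensile)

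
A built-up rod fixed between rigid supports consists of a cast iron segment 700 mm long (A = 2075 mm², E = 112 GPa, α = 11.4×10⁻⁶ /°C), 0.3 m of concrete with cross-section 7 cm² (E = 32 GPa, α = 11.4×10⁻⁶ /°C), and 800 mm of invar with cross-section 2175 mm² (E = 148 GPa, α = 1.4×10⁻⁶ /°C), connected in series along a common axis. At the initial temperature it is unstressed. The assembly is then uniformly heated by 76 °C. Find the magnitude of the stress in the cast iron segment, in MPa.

σ ≈ 24.3 MPa (compressive)

Free thermal expansion of the whole bar: Σ αᵢΔT Lᵢ = 11.4×10⁻⁶×76×700 + 11.4×10⁻⁶×76×300 + 1.4×10⁻⁶×76×800 = 0.9515 mm.
The walls prevent any net length change, so an axial force P (same in every segment) develops. Compatibility: P · Σ Lᵢ/(AᵢEᵢ) = δ_free.
The series flexibility is Σ Lᵢ/(AᵢEᵢ) = 700/(2075×112×10³) + 300/(700×32×10³) + 800/(2175×148×10³) = 1.889×10⁻⁵ mm/N.
Hence P = δ_free / Σ(L/AE) = 0.9515/1.889×10⁻⁵ = 50.37 kN (compressive).
σ_{cast iron} = P / A = 50370 / 2075 = 24.28 MPa.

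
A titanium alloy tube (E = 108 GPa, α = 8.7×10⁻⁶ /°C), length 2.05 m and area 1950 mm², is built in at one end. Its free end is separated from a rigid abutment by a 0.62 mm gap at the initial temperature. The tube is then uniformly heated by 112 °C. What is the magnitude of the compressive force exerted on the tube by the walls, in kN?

P ≈ 142 kN

If the wall were absent the tube would grow by αΔT L = 8.7×10⁻⁶ × 112 × 2050 = 1.998 mm.
The gap closes (δ_free > 0.62 mm) and the wall then resists a further 1.998 − 0.62 = 1.378 mm of expansion.
That suppressed elongation corresponds to σ = E·Δ/L = 108×10³ × 1.378/2050 = 72.57 MPa.
Force on the wall = σA = 72.57 × 1950 mm² = 141.5 kN.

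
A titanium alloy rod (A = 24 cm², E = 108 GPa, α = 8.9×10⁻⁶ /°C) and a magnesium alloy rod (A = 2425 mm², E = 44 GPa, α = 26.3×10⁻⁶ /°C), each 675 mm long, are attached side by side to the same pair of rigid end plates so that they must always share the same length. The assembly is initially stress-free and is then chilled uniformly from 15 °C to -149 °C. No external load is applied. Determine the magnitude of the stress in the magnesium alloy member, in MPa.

The magnesium alloy has the larger α, so on cooling it would change length more than the titanium alloy if both were free. The rigid plates force a common final length, so the magnesium alloy is put into tension and the titanium alloy into compression, with equal and opposite forces P (no external load).
Setting the final lengths equal and cancelling L: (α₁ − α₂)ΔT = P/(A₁E₁) + P/(A₂E₂).
|α₁ − α₂|·ΔT = 17.4×10⁻⁶ × 164 = 0.002854.
1/(A₁E₁) + 1/(A₂E₂) = 1/(2400×108×10³) + 1/(2425×44×10³) = 1.323×10⁻⁸ N⁻¹.
So P = 0.002854 / 1.323×10⁻⁸ = 215.7 kN.
σ_{magnesium alloy} = P/A₂ = 215700/2425 = 88.94 MPa, tensile.

σ ≈ 88.9 MPa (tensile)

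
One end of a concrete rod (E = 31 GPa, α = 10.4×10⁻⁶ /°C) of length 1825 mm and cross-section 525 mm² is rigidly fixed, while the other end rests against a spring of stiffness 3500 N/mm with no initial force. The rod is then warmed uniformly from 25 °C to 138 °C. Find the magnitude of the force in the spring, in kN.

P ≈ 5.39 kN

If the spring were absent the rod would lengthen by αΔT L = 10.4×10⁻⁶ × 113 × 1825 = 2.145 mm.
Let P be the compressive force at the spring. The rod shortens elastically by PL/(AE) and the spring compresses by P/k; together these equal δ_free.
So P = δ_free / [L/(AE) + 1/k] = 2.145 / [ 1825/(525×31×10³) + 1/(3500) ].
P = 2.145 / 0.0003978 = 5391 N.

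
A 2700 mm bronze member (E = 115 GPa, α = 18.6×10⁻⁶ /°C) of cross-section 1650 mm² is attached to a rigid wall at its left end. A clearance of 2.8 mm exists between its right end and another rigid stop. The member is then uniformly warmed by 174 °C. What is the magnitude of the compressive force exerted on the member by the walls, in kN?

Free thermal elongation = αΔT L = 18.6×10⁻⁶ × 174 × 2700 = 8.738 mm.
After closing the 2.8 mm clearance, 8.738 − 2.8 = 5.938 mm of expansion remains to be suppressed by the wall.
Compatibility: PL/(AE) = 5.938 mm, so σ = P/A = E × (5.938/2700) = 252.9 MPa.
Force on the wall = σA = 252.9 × 1650 mm² = 417.3 kN.

P ≈ 417 kN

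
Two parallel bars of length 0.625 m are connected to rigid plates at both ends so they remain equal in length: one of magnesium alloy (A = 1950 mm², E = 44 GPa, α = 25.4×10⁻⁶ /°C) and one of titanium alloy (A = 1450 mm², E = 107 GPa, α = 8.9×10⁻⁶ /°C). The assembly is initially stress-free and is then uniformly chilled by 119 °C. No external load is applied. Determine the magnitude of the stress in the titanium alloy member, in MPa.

Equilibrium of a rigid end plate with no external load gives equal and opposite internal forces ±P in the two members. Since α_{magnesium alloy} > α_{titanium alloy}, cooling drives the magnesium alloy into tension and the titanium alloy into compression.
Setting the final lengths equal and cancelling L: (α₁ − α₂)ΔT = P/(A₁E₁) + P/(A₂E₂).
|α₁ − α₂|·ΔT = 16.5×10⁻⁶ × 119 = 0.001963.
1/(A₁E₁) + 1/(A₂E₂) = 1/(1950×44×10³) + 1/(1450×107×10³) = 1.81×10⁻⁸ N⁻¹.
P = 0.001963 / 1.81×10⁻⁸ = 108500 N = 108.5 kN.
σ_{titanium alloy} = P/A₂ = 108500/1450 = 74.81 MPa, compressive.

σ ≈ 74.8 MPa (compressive)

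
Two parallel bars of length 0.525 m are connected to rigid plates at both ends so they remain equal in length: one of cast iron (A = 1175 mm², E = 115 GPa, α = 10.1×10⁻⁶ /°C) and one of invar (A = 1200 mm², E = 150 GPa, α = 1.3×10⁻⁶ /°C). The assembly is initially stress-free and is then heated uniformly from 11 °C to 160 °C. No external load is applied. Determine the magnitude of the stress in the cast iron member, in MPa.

Equilibrium of a rigid end plate with no external load gives equal and opposite internal forces ±P in the two members. Since α_{cast iron} > α_{invar}, heating drives the cast iron into compression and the invar into tension.
Equating the net (thermal + elastic) strains gives |α₁ − α₂|·ΔT = P·[1/(A₁E₁) + 1/(A₂E₂)].
|α₁ − α₂|·ΔT = 8.8×10⁻⁶ × 149 = 0.001311.
1/(A₁E₁) + 1/(A₂E₂) = 1/(1175×115×10³) + 1/(1200×150×10³) = 1.296×10⁻⁸ N⁻¹.
P = 0.001311 / 1.296×10⁻⁸ = 101200 N = 101.2 kN.
σ_{cast iron} = P/A₁ = 101200/1175 = 86.13 MPa, compressive.

σ ≈ 86.1 MPa (compressive)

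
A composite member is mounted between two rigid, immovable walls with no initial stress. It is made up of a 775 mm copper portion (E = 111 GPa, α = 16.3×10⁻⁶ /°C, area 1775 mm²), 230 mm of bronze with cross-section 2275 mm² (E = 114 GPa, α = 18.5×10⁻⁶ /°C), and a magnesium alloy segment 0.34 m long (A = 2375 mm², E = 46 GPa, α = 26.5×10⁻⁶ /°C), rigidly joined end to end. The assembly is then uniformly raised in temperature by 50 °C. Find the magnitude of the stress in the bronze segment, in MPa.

σ ≈ 71.8 MPa (compressive)

If the supports were absent, the total length change would be Σ αᵢΔT Lᵢ = 16.3×10⁻⁶×50×775 + 18.5×10⁻⁶×50×230 + 26.5×10⁻⁶×50×340 = 1.295 mm.
Since the ends are fixed, an axial force P builds up, equal in every segment, with P · Σ Lᵢ/(AᵢEᵢ) = δ_free.
Σ Lᵢ/(AᵢEᵢ) = 775/(1775×111×10³) + 230/(2275×114×10³) + 340/(2375×46×10³) = 7.932×10⁻⁶ mm/N.
Hence P = δ_free / Σ(L/AE) = 1.295/7.932×10⁻⁶ = 163.2 kN (compressive).
σ_{bronze} = P / A = 163200 / 2275 = 71.75 MPa.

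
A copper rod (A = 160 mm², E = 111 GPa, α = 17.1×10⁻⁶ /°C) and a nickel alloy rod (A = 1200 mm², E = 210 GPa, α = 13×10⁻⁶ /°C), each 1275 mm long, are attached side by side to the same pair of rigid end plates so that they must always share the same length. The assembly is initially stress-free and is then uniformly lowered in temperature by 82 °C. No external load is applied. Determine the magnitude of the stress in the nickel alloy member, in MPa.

Equilibrium of a rigid end plate with no external load gives equal and opposite internal forces ±P in the two members. Since α_{copper} > α_{nickel alloy}, cooling drives the copper into tension and the nickel alloy into compression.
Setting the final lengths equal and cancelling L: (α₁ − α₂)ΔT = P/(A₁E₁) + P/(A₂E₂).
|α₁ − α₂|·ΔT = 4.1×10⁻⁶ × 82 = 0.0003362.
1/(A₁E₁) + 1/(A₂E₂) = 1/(160×111×10³) + 1/(1200×210×10³) = 6.027×10⁻⁸ N⁻¹.
P = 0.0003362 / 6.027×10⁻⁸ = 5578 N = 5.578 kN.
σ_{nickel alloy} = P/A₂ = 5578/1200 = 4.648 MPa, compressive.

σ ≈ 4.65 MPa (compressive)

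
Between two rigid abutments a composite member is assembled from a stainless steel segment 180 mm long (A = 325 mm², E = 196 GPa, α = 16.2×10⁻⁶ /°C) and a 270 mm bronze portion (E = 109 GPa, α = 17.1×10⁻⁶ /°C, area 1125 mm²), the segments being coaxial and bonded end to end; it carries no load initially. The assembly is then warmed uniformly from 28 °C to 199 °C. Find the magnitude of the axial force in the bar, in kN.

Free thermal expansion of the whole bar: Σ αᵢΔT Lᵢ = 16.2×10⁻⁶×171×180 + 17.1×10⁻⁶×171×270 = 1.288 mm.
The rigid supports impose zero overall length change; the single axial force P common to all segments must satisfy P Σ Lᵢ/(AᵢEᵢ) = δ_free.
Σ Lᵢ/(AᵢEᵢ) = 180/(325×196×10³) + 270/(1125×109×10³) = 5.028×10⁻⁶ mm/N.
P = 1.288 / 5.028×10⁻⁶ = 256200 N = 256.2 kN, compressive.

P ≈ 256 kN (compressive)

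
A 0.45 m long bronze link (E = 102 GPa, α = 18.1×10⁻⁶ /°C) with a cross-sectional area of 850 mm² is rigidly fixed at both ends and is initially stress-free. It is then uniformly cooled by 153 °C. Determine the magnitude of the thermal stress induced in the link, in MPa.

With length fixed, the mechanical strain must cancel the thermal strain αΔT = 18.1×10⁻⁶ × 153 = 2769.3×10⁻⁶.
Hence σ = E·αΔT = 102×10³ × 2769.3×10⁻⁶ = 282.5 MPa, tensile.

σ ≈ 282 MPa (tensile)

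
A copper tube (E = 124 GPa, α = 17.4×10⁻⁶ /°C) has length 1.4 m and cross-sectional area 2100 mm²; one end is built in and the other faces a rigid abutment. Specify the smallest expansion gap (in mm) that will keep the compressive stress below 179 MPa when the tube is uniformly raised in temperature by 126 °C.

g ≈ 1.05 mm

Free expansion if unrestrained: δ_free = αΔT L = 17.4×10⁻⁶ × 126 × 1400 = 3.069 mm.
A stress of 179 MPa corresponds to the wall pushing the tube back by σL/E = 179×1400/(124×10³) = 2.021 mm.
The gap must absorb the remainder: g_min = 3.069 − 2.021 = 1.048 mm.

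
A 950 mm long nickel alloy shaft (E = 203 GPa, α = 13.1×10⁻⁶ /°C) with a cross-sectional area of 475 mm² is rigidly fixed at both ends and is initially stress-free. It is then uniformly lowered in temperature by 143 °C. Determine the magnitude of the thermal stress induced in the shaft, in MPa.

σ ≈ 380 MPa (tensile)

Because both ends are immovable the net strain is zero, and the suppressed thermal strain is αΔT = 13.1×10⁻⁶ × 143 = 1873.3×10⁻⁶.
Hence σ = E·αΔT = 203×10³ × 1873.3×10⁻⁶ = 380.3 MPa, tensile.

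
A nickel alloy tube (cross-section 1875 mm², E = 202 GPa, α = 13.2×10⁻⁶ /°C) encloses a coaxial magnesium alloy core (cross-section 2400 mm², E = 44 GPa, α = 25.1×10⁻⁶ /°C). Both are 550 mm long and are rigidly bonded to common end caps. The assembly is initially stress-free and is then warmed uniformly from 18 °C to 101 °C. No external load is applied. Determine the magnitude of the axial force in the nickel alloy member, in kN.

P ≈ 81.6 kN (tensile in the nickel alloy)

Equilibrium of a rigid end plate with no external load gives equal and opposite internal forces ±P in the two members. Since α_{magnesium alloy} > α_{nickel alloy}, heating drives the magnesium alloy into compression and the nickel alloy into tension.
Setting the final lengths equal and cancelling L: (α₁ − α₂)ΔT = P/(A₁E₁) + P/(A₂E₂).
|α₁ − α₂|·ΔT = 11.9×10⁻⁶ × 83 = 0.0009877.
1/(A₁E₁) + 1/(A₂E₂) = 1/(1875×202×10³) + 1/(2400×44×10³) = 1.211×10⁻⁸ N⁻¹.
P = 0.0009877 / 1.211×10⁻⁸ = 81560 N = 81.56 kN.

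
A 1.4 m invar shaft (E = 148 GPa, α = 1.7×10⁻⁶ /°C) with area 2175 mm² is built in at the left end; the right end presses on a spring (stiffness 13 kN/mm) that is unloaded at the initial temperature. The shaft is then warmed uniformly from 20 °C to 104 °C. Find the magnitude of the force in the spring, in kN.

P ≈ 2.46 kN

The unrestrained thermal change is αΔT L = 1.7×10⁻⁶ × 84 × 1400 = 0.1999 mm.
Let P be the compressive force at the spring. The shaft shortens elastically by PL/(AE) and the spring compresses by P/k; together these equal δ_free.
P [ L/(AE) + 1/k ] = δ_free → P [ 1400/(2175×148×10³) + 1/(13×10³) ] = 0.1999.
P = 0.1999 / 8.127×10⁻⁵ = 2460 N.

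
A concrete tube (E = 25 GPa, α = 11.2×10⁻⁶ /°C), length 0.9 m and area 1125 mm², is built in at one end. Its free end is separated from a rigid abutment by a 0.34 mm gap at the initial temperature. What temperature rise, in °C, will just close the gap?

ΔT ≈ 33.7 °C

The gap closes when αΔT L = 0.34 mm, since the tube is still unstressed at that instant.
ΔT = 0.34 / (11.2×10⁻⁶ × 900) = 33.73 °C.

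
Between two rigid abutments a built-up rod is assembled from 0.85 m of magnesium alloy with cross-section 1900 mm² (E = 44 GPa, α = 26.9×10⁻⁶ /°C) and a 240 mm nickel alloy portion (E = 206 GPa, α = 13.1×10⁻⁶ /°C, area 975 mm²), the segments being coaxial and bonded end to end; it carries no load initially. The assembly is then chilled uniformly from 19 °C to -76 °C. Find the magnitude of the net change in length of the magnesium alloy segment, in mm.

Free thermal contraction of the whole bar: Σ αᵢΔT Lᵢ = 26.9×10⁻⁶×95×850 + 13.1×10⁻⁶×95×240 = 2.471 mm.
The rigid supports impose zero overall length change; the single axial force P common to all segments must satisfy P Σ Lᵢ/(AᵢEᵢ) = δ_free.
Σ Lᵢ/(AᵢEᵢ) = 850/(1900×44×10³) + 240/(975×206×10³) = 1.136×10⁻⁵ mm/N.
P = 2.471 / 1.136×10⁻⁵ = 217500 N = 217.5 kN, tensile.
For the magnesium alloy segment, free thermal change = 26.9×10⁻⁶×95×850 = 2.172 mm and elastic change from P = 217500×850/(1900×44×10³) = 2.211 mm; these oppose, so the net change is 0.0388 mm (segment lengthens).

|ΔL| ≈ 0.0388 mm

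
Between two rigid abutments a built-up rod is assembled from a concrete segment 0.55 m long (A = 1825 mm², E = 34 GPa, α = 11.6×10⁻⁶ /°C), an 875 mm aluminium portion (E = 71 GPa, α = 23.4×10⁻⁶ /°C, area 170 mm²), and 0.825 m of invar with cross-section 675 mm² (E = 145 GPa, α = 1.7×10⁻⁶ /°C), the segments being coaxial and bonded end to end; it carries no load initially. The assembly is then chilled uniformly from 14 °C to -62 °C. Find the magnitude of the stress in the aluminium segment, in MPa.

σ ≈ 141 MPa (tensile)

With the walls removed the bar would change length by δ_free = Σ αᵢΔT Lᵢ = 11.6×10⁻⁶×76×550 + 23.4×10⁻⁶×76×875 + 1.7×10⁻⁶×76×825 = 2.148 mm.
The walls prevent any net length change, so an axial force P (same in every segment) develops. Compatibility: P · Σ Lᵢ/(AᵢEᵢ) = δ_free.
The series flexibility is Σ Lᵢ/(AᵢEᵢ) = 550/(1825×34×10³) + 875/(170×71×10³) + 825/(675×145×10³) = 8.979×10⁻⁵ mm/N.
P = 2.148 / 8.979×10⁻⁵ = 23920 N = 23.92 kN, tensile.
σ_{aluminium} = P / A = 23920 / 170 = 140.7 MPa.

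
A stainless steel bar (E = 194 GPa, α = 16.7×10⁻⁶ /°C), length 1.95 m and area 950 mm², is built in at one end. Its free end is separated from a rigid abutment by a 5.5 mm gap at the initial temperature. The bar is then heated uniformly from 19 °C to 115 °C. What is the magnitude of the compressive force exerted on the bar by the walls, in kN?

P ≈ 0 kN

Free thermal elongation = αΔT L = 16.7×10⁻⁶ × 96 × 1950 = 3.126 mm.
Since δ_free = 3.13 mm is less than the 5.5 mm gap, the bar never touches the wall. No axial force develops.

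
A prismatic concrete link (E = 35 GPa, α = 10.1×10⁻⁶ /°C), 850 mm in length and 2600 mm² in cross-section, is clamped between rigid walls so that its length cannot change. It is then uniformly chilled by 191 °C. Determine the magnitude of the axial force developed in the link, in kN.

P ≈ 176 kN (tensile)

The ends cannot move, so σ = EαΔT = 35×10³ × 10.1×10⁻⁶ × 191 = 67.52 MPa.
Axial force P = σA = 67.52 × 2600 = 175500 N = 175.5 kN, tensile.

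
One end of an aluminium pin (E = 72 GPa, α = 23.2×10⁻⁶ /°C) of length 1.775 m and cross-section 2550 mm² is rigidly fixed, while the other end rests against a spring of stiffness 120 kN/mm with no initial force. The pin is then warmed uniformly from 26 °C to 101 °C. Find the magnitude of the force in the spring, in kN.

The unrestrained thermal change is αΔT L = 23.2×10⁻⁶ × 75 × 1775 = 3.088 mm.
With a force P in the spring, the elastic change of the pin is PL/(AE) and that of the spring is P/k; compatibility requires their sum to equal δ_free.
P [ L/(AE) + 1/k ] = δ_free → P [ 1775/(2550×72×10³) + 1/(120×10³) ] = 3.088.
P = 3.088 / 1.8×10⁻⁵ = 171600 N.

P ≈ 172 kN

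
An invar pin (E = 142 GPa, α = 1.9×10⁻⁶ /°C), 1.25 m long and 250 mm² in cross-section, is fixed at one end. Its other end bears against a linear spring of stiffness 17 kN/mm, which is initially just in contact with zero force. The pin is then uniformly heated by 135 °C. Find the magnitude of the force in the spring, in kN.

Free thermal expansion: δ_free = αΔT L = 1.9×10⁻⁶ × 135 × 1250 = 0.3206 mm.
With a force P in the spring, the elastic change of the pin is PL/(AE) and that of the spring is P/k; compatibility requires their sum to equal δ_free.
P [ L/(AE) + 1/k ] = δ_free → P [ 1250/(250×142×10³) + 1/(17×10³) ] = 0.3206.
P = 0.3206 / 9.403×10⁻⁵ = 3410 N.

P ≈ 3.41 kN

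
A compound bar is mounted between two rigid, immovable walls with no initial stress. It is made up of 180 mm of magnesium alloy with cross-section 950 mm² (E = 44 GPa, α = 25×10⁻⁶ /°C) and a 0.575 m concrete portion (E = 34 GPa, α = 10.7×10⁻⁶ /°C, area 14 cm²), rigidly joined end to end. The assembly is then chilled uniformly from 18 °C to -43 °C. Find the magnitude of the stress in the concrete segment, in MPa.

Free thermal contraction of the whole bar: Σ αᵢΔT Lᵢ = 25×10⁻⁶×61×180 + 10.7×10⁻⁶×61×575 = 0.6498 mm.
The rigid supports impose zero overall length change; the single axial force P common to all segments must satisfy P Σ Lᵢ/(AᵢEᵢ) = δ_free.
Σ Lᵢ/(AᵢEᵢ) = 180/(950×44×10³) + 575/(1400×34×10³) = 1.639×10⁻⁵ mm/N.
P = 0.6498 / 1.639×10⁻⁵ = 39660 N = 39.66 kN, tensile.
σ_{concrete} = P / A = 39660 / 1400 = 28.33 MPa.

σ ≈ 28.3 MPa (tensile)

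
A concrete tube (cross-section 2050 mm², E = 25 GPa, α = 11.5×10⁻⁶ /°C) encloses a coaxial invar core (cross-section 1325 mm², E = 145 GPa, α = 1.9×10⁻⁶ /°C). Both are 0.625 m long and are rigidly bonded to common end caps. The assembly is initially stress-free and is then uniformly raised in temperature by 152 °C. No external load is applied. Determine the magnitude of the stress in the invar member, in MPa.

Both members must finish at the same length. With the larger α, the concrete tends to over-expand; the plates restrain it, putting the concrete in compression and the invar in tension. With no external load the two internal forces are equal and opposite, magnitude P.
Setting the final lengths equal and cancelling L: (α₁ − α₂)ΔT = P/(A₁E₁) + P/(A₂E₂).
|α₁ − α₂|·ΔT = 9.6×10⁻⁶ × 152 = 0.001459.
1/(A₁E₁) + 1/(A₂E₂) = 1/(2050×25×10³) + 1/(1325×145×10³) = 2.472×10⁻⁸ N⁻¹.
So P = 0.001459 / 2.472×10⁻⁸ = 59.04 kN.
σ_{invar} = P/A₂ = 59040/1325 = 44.56 MPa, tensile.

σ ≈ 44.6 MPa (tensile)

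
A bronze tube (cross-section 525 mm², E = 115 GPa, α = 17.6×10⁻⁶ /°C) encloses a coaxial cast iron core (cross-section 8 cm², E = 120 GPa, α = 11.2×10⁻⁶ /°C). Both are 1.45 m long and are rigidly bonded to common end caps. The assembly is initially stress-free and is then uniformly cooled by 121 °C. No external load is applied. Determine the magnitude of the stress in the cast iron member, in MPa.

σ ≈ 35.9 MPa (compressive)

Both members must finish at the same length. With the larger α, the bronze tends to over-contract; the plates restrain it, putting the bronze in tension and the cast iron in compression. With no external load the two internal forces are equal and opposite, magnitude P.
Equating the net (thermal + elastic) strains gives |α₁ − α₂|·ΔT = P·[1/(A₁E₁) + 1/(A₂E₂)].
|α₁ − α₂|·ΔT = 6.4×10⁻⁶ × 121 = 0.0007744.
1/(A₁E₁) + 1/(A₂E₂) = 1/(525×115×10³) + 1/(800×120×10³) = 2.698×10⁻⁸ N⁻¹.
P = 0.0007744 / 2.698×10⁻⁸ = 28700 N = 28.7 kN.
σ_{cast iron} = P/A₂ = 28700/800 = 35.88 MPa, compressive.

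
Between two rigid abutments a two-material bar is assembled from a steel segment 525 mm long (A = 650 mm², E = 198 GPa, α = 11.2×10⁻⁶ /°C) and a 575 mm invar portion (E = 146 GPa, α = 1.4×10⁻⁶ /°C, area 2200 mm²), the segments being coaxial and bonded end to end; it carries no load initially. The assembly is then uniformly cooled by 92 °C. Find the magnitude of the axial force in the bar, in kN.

P ≈ 105 kN (tensile)

If the supports were absent, the total length change would be Σ αᵢΔT Lᵢ = 11.2×10⁻⁶×92×525 + 1.4×10⁻⁶×92×575 = 0.615 mm.
The walls prevent any net length change, so an axial force P (same in every segment) develops. Compatibility: P · Σ Lᵢ/(AᵢEᵢ) = δ_free.
Σ Lᵢ/(AᵢEᵢ) = 525/(650×198×10³) + 575/(2200×146×10³) = 5.869×10⁻⁶ mm/N.
P = 0.615 / 5.869×10⁻⁶ = 104800 N = 104.8 kN, tensile.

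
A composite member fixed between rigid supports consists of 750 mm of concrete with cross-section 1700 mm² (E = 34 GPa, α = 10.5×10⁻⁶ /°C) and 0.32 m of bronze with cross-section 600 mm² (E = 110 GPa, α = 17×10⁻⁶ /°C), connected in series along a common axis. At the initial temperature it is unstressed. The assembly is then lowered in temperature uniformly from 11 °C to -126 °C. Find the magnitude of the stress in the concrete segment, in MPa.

σ ≈ 60.2 MPa (tensile)

With the walls removed the bar would change length by δ_free = Σ αᵢΔT Lᵢ = 10.5×10⁻⁶×137×750 + 17×10⁻⁶×137×320 = 1.824 mm.
Since the ends are fixed, an axial force P builds up, equal in every segment, with P · Σ Lᵢ/(AᵢEᵢ) = δ_free.
Σ Lᵢ/(AᵢEᵢ) = 750/(1700×34×10³) + 320/(600×110×10³) = 1.782×10⁻⁵ mm/N.
Hence P = δ_free / Σ(L/AE) = 1.824/1.782×10⁻⁵ = 102.3 kN (tensile).
σ_{concrete} = P / A = 102300 / 1700 = 60.2 MPa.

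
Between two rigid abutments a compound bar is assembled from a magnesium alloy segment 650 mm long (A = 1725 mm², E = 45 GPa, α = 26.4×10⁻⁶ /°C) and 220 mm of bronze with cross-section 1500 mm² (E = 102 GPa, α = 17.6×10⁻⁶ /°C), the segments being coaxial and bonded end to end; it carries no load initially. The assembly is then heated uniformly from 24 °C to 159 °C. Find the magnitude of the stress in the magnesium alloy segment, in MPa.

If the supports were absent, the total length change would be Σ αᵢΔT Lᵢ = 26.4×10⁻⁶×135×650 + 17.6×10⁻⁶×135×220 = 2.839 mm.
Since the ends are fixed, an axial force P builds up, equal in every segment, with P · Σ Lᵢ/(AᵢEᵢ) = δ_free.
The series flexibility is Σ Lᵢ/(AᵢEᵢ) = 650/(1725×45×10³) + 220/(1500×102×10³) = 9.811×10⁻⁶ mm/N.
Hence P = δ_free / Σ(L/AE) = 2.839/9.811×10⁻⁶ = 289.4 kN (compressive).
σ_{magnesium alloy} = P / A = 289400 / 1725 = 167.8 MPa.

σ ≈ 168 MPa (compressive)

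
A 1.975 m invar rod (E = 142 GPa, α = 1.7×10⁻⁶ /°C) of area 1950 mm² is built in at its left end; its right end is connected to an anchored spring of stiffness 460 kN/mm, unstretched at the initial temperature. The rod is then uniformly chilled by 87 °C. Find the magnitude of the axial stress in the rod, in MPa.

σ ≈ 16.1 MPa (tensile)

Free thermal contraction: δ_free = αΔT L = 1.7×10⁻⁶ × 87 × 1975 = 0.2921 mm.
With a force P in the spring, the elastic change of the rod is PL/(AE) and that of the spring is P/k; compatibility requires their sum to equal δ_free.
So P = δ_free / [L/(AE) + 1/k] = 0.2921 / [ 1975/(1950×142×10³) + 1/(460×10³) ].
P = 0.2921 / 9.306×10⁻⁶ = 31390 N.
σ = P/A = 31390/1950 = 16.1 MPa.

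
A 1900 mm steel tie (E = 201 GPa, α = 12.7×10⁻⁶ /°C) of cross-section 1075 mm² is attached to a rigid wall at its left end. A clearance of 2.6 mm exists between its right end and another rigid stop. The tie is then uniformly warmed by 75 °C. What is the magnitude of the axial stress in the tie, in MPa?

σ ≈ 0 MPa

Unrestrained expansion: δ_free = αΔT L = 12.7×10⁻⁶ × 75 × 1900 = 1.81 mm.
Since δ_free = 1.81 mm is less than the 2.6 mm gap, the tie never touches the wall. No axial force develops.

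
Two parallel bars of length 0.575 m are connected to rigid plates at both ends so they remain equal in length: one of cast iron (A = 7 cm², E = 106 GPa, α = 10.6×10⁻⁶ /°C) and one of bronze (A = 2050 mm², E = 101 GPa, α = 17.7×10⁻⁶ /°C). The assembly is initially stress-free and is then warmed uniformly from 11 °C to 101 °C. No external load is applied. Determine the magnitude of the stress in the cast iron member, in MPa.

σ ≈ 49.9 MPa (tensile)

Both members must finish at the same length. With the larger α, the bronze tends to over-expand; the plates restrain it, putting the bronze in compression and the cast iron in tension. With no external load the two internal forces are equal and opposite, magnitude P.
Setting the final lengths equal and cancelling L: (α₁ − α₂)ΔT = P/(A₁E₁) + P/(A₂E₂).
|α₁ − α₂|·ΔT = 7.1×10⁻⁶ × 90 = 0.000639.
1/(A₁E₁) + 1/(A₂E₂) = 1/(700×106×10³) + 1/(2050×101×10³) = 1.831×10⁻⁸ N⁻¹.
P = 0.000639 / 1.831×10⁻⁸ = 34900 N = 34.9 kN.
σ_{cast iron} = P/A₁ = 34900/700 = 49.86 MPa, tensile.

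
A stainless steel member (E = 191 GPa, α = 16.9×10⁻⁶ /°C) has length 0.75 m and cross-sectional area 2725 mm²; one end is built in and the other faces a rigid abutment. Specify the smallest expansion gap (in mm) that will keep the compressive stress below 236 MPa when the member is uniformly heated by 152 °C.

Free expansion if unrestrained: δ_free = αΔT L = 16.9×10⁻⁶ × 152 × 750 = 1.927 mm.
A stress of 236 MPa corresponds to the wall pushing the member back by σL/E = 236×750/(191×10³) = 0.9267 mm.
The gap must absorb the remainder: g_min = 1.927 − 0.9267 = 0.9999 mm.

g ≈ 1 mm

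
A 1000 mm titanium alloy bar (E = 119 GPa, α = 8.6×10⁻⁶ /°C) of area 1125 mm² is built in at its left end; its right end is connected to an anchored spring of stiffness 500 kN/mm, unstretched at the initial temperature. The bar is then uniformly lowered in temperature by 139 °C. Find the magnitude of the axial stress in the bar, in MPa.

The unrestrained thermal change is αΔT L = 8.6×10⁻⁶ × 139 × 1000 = 1.195 mm.
Let P be the tensile force in the spring. The bar extends elastically by PL/(AE) and the spring stretches by P/k; together these equal δ_free.
P [ L/(AE) + 1/k ] = δ_free → P [ 1000/(1125×119×10³) + 1/(500×10³) ] = 1.195.
P = 1.195 / 9.47×10⁻⁶ = 126200 N.
σ = P/A = 126200/1125 = 112.2 MPa.

σ ≈ 112 MPa (tensile)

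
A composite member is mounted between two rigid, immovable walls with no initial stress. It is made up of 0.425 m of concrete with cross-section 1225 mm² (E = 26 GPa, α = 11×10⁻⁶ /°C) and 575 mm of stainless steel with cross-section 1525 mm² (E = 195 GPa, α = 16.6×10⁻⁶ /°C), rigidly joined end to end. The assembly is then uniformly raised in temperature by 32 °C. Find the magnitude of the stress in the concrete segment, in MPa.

Free thermal expansion of the whole bar: Σ αᵢΔT Lᵢ = 11×10⁻⁶×32×425 + 16.6×10⁻⁶×32×575 = 0.455 mm.
The walls prevent any net length change, so an axial force P (same in every segment) develops. Compatibility: P · Σ Lᵢ/(AᵢEᵢ) = δ_free.
Σ Lᵢ/(AᵢEᵢ) = 425/(1225×26×10³) + 575/(1525×195×10³) = 1.528×10⁻⁵ mm/N.
So P = 0.455 / 1.528×10⁻⁵ = 29.79 kN, compressive.
σ_{concrete} = P / A = 29790 / 1225 = 24.31 MPa.

σ ≈ 24.3 MPa (compressive)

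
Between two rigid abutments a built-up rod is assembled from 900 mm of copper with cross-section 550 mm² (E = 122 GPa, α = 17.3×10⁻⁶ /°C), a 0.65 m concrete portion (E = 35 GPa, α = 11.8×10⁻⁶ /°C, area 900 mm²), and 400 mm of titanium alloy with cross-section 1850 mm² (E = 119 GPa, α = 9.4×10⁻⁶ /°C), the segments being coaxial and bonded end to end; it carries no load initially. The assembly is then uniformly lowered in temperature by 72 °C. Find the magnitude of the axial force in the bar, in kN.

P ≈ 54.2 kN (tensile)

Free thermal contraction of the whole bar: Σ αᵢΔT Lᵢ = 17.3×10⁻⁶×72×900 + 11.8×10⁻⁶×72×650 + 9.4×10⁻⁶×72×400 = 1.944 mm.
The walls prevent any net length change, so an axial force P (same in every segment) develops. Compatibility: P · Σ Lᵢ/(AᵢEᵢ) = δ_free.
The series flexibility is Σ Lᵢ/(AᵢEᵢ) = 900/(550×122×10³) + 650/(900×35×10³) + 400/(1850×119×10³) = 3.586×10⁻⁵ mm/N.
P = 1.944 / 3.586×10⁻⁵ = 54200 N = 54.2 kN, tensile.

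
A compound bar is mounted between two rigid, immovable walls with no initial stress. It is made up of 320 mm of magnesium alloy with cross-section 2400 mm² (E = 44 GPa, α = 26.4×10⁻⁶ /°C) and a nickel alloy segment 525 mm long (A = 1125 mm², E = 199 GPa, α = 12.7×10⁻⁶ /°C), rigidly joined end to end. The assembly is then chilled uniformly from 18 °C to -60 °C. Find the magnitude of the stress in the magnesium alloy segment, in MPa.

σ ≈ 91.4 MPa (tensile)

If the supports were absent, the total length change would be Σ αᵢΔT Lᵢ = 26.4×10⁻⁶×78×320 + 12.7×10⁻⁶×78×525 = 1.179 mm.
Since the ends are fixed, an axial force P builds up, equal in every segment, with P · Σ Lᵢ/(AᵢEᵢ) = δ_free.
The series flexibility is Σ Lᵢ/(AᵢEᵢ) = 320/(2400×44×10³) + 525/(1125×199×10³) = 5.375×10⁻⁶ mm/N.
P = 1.179 / 5.375×10⁻⁶ = 219300 N = 219.3 kN, tensile.
σ_{magnesium alloy} = P / A = 219300 / 2400 = 91.39 MPa.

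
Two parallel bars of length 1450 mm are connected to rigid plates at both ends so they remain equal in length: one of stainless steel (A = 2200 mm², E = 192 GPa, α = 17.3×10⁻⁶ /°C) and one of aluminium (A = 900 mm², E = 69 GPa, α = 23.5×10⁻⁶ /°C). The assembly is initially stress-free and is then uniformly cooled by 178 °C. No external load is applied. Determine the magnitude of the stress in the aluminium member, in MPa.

σ ≈ 66.4 MPa (tensile)

The aluminium has the larger α, so on cooling it would change length more than the stainless steel if both were free. The rigid plates force a common final length, so the aluminium is put into tension and the stainless steel into compression, with equal and opposite forces P (no external load).
Setting the final lengths equal and cancelling L: (α₁ − α₂)ΔT = P/(A₁E₁) + P/(A₂E₂).
|α₁ − α₂|·ΔT = 6.2×10⁻⁶ × 178 = 0.001104.
1/(A₁E₁) + 1/(A₂E₂) = 1/(2200×192×10³) + 1/(900×69×10³) = 1.847×10⁻⁸ N⁻¹.
So P = 0.001104 / 1.847×10⁻⁸ = 59.75 kN.
σ_{aluminium} = P/A₂ = 59750/900 = 66.39 MPa, tensile.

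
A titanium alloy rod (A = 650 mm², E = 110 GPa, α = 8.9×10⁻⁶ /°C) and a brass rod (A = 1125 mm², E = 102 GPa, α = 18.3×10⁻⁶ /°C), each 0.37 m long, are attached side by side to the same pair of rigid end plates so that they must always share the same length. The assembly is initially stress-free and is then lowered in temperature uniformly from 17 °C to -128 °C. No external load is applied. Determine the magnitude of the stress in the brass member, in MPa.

σ ≈ 53.4 MPa (tensile)

Both members must finish at the same length. With the larger α, the brass tends to over-contract; the plates restrain it, putting the brass in tension and the titanium alloy in compression. With no external load the two internal forces are equal and opposite, magnitude P.
Compatibility of the two members (thermal + elastic change equal): (α₁ − α₂)ΔT = P·[1/(A₁E₁) + 1/(A₂E₂)].
|α₁ − α₂|·ΔT = 9.4×10⁻⁶ × 145 = 0.001363.
1/(A₁E₁) + 1/(A₂E₂) = 1/(650×110×10³) + 1/(1125×102×10³) = 2.27×10⁻⁸ N⁻¹.
So P = 0.001363 / 2.27×10⁻⁸ = 60.04 kN.
σ_{brass} = P/A₂ = 60040/1125 = 53.37 MPa, tensile.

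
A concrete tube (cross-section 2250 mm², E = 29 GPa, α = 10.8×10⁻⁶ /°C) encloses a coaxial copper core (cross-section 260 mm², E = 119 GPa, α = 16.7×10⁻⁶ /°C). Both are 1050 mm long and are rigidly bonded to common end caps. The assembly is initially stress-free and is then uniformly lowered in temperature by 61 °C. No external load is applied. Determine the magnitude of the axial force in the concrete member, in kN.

The copper has the larger α, so on cooling it would change length more than the concrete if both were free. The rigid plates force a common final length, so the copper is put into tension and the concrete into compression, with equal and opposite forces P (no external load).
Equating the net (thermal + elastic) strains gives |α₁ − α₂|·ΔT = P·[1/(A₁E₁) + 1/(A₂E₂)].
|α₁ − α₂|·ΔT = 5.9×10⁻⁶ × 61 = 0.0003599.
1/(A₁E₁) + 1/(A₂E₂) = 1/(2250×29×10³) + 1/(260×119×10³) = 4.765×10⁻⁸ N⁻¹.
P = 0.0003599 / 4.765×10⁻⁸ = 7554 N = 7.554 kN.

P ≈ 7.55 kN (compressive in the concrete)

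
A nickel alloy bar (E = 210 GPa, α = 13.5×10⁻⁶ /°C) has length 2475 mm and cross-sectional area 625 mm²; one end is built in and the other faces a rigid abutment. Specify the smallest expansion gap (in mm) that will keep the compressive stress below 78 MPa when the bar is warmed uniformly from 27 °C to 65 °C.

g ≈ 0.35 mm

Free expansion if unrestrained: δ_free = αΔT L = 13.5×10⁻⁶ × 38 × 2475 = 1.27 mm.
At the allowable stress the elastic shortening the wall may impose is σL/E = 78 × 2475 / (210×10³) = 0.9193 mm.
So the gap has to take up the difference, g_min = δ_free − σL/E = 1.27 − 0.9193 = 0.3504 mm.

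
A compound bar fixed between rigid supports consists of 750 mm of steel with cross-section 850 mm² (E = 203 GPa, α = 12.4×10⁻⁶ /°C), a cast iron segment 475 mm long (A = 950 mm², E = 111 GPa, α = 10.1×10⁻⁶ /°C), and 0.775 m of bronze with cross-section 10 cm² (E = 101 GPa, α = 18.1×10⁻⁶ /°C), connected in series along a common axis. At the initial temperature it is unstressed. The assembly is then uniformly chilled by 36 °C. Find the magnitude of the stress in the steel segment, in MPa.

Free thermal contraction of the whole bar: Σ αᵢΔT Lᵢ = 12.4×10⁻⁶×36×750 + 10.1×10⁻⁶×36×475 + 18.1×10⁻⁶×36×775 = 1.012 mm.
Since the ends are fixed, an axial force P builds up, equal in every segment, with P · Σ Lᵢ/(AᵢEᵢ) = δ_free.
Σ Lᵢ/(AᵢEᵢ) = 750/(850×203×10³) + 475/(950×111×10³) + 775/(1000×101×10³) = 1.652×10⁻⁵ mm/N.
Hence P = δ_free / Σ(L/AE) = 1.012/1.652×10⁻⁵ = 61.27 kN (tensile).
σ_{steel} = P / A = 61270 / 850 = 72.09 MPa.

σ ≈ 72.1 MPa (tensile)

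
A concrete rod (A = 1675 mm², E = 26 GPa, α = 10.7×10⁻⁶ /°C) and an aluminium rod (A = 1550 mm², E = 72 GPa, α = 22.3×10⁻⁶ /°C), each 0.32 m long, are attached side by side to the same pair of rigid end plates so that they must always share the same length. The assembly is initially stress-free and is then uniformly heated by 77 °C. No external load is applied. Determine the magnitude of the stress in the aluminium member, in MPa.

σ ≈ 18.1 MPa (compressive)

Both members must finish at the same length. With the larger α, the aluminium tends to over-expand; the plates restrain it, putting the aluminium in compression and the concrete in tension. With no external load the two internal forces are equal and opposite, magnitude P.
Equating the net (thermal + elastic) strains gives |α₁ − α₂|·ΔT = P·[1/(A₁E₁) + 1/(A₂E₂)].
|α₁ − α₂|·ΔT = 11.6×10⁻⁶ × 77 = 0.0008932.
1/(A₁E₁) + 1/(A₂E₂) = 1/(1675×26×10³) + 1/(1550×72×10³) = 3.192×10⁻⁸ N⁻¹.
P = 0.0008932 / 3.192×10⁻⁸ = 27980 N = 27.98 kN.
σ_{aluminium} = P/A₂ = 27980/1550 = 18.05 MPa, compressive.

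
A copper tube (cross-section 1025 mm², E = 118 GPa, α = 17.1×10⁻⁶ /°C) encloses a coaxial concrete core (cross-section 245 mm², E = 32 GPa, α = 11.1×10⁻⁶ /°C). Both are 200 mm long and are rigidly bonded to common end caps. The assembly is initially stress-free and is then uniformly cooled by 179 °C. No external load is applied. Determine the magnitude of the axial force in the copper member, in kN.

Both members must finish at the same length. With the larger α, the copper tends to over-contract; the plates restrain it, putting the copper in tension and the concrete in compression. With no external load the two internal forces are equal and opposite, magnitude P.
Setting the final lengths equal and cancelling L: (α₁ − α₂)ΔT = P/(A₁E₁) + P/(A₂E₂).
|α₁ − α₂|·ΔT = 6×10⁻⁶ × 179 = 0.001074.
1/(A₁E₁) + 1/(A₂E₂) = 1/(1025×118×10³) + 1/(245×32×10³) = 1.358×10⁻⁷ N⁻¹.
P = 0.001074 / 1.358×10⁻⁷ = 7908 N = 7.908 kN.

P ≈ 7.91 kN (tensile in the copper)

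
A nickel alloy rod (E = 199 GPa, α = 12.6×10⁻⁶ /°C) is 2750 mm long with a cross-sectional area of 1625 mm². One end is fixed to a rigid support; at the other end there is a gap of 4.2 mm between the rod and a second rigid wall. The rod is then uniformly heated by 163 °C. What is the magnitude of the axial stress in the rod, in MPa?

Free thermal elongation = αΔT L = 12.6×10⁻⁶ × 163 × 2750 = 5.648 mm.
The gap closes (δ_free > 4.2 mm) and the wall then resists a further 5.648 − 4.2 = 1.448 mm of expansion.
That suppressed elongation corresponds to σ = E·Δ/L = 199×10³ × 1.448/2750 = 104.8 MPa.

σ ≈ 105 MPa (compressive)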